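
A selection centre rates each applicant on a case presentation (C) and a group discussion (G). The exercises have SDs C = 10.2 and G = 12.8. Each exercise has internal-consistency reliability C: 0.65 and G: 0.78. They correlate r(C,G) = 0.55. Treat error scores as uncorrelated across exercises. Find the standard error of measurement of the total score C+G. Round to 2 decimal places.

Var(total) = 267.88 + 143.616 = 411.496.
True-score variance = 195.421 + 143.616 = 339.037, so reliability = 0.8239.
Error variance = 411.496 − 339.037 = 72.4588; SEM = √72.4588 = 8.51.

8.51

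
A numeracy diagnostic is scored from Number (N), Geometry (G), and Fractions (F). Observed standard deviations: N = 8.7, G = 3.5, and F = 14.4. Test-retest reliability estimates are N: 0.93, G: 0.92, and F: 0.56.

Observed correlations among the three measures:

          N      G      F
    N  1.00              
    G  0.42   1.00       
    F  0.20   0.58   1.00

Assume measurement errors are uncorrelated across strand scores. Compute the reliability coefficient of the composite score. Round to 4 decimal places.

Var(N+G+F) = 8.7² + 3.5² + 14.4² + 2·[8.7·3.5·0.42 + 8.7·14.4·0.20 + 3.5·14.4·0.58] = 295.3 + 134.154 = 429.454.
Under uncorrelated errors the observed covariances equal the true-score covariances, so only the own-variance terms attenuate.
True-score variance = [8.7²·0.93 + 3.5²·0.92 + 14.4²·0.56] + 134.154 = 197.783 + 134.154 = 331.937.
Reliability = 331.937 / 429.454 = 0.7729.

0.7729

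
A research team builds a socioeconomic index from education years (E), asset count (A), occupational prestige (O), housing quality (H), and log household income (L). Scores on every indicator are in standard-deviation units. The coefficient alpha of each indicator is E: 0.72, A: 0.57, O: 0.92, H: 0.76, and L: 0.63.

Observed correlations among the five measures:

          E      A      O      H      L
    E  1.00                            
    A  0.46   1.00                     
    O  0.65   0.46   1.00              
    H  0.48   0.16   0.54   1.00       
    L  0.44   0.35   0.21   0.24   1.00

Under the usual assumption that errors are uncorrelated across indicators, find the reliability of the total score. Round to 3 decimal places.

Var(E+A+O+H+L) = 5 + 2·[0.46 + 0.65 + 0.48 + 0.44 + 0.46 + 0.16 + 0.35 + 0.54 + 0.21 + 0.24] = 5 + 7.98 = 12.98.
Under uncorrelated errors the observed covariances equal the true-score covariances, so only the own-variance terms attenuate.
True-score variance = [0.72 + 0.57 + 0.92 + 0.76 + 0.63] + 7.98 = 3.6 + 7.98 = 11.58.
Reliability = 11.58 / 12.98 = 0.892.

0.892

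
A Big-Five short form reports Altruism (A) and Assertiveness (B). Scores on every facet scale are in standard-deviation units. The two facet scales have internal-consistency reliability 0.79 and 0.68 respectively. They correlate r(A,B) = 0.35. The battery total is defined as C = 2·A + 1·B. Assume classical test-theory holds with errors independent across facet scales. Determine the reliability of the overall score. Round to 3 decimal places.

Var(C) = 2² + 1 + 2·[2·0.35] = 5 + 1.4 = 6.4.
Because errors are independent across components, Cov(Tᵢ,Tⱼ) = Cov(Xᵢ,Xⱼ); the off-diagonal part of the true-score variance is the same as above.
True-score variance = [2²·0.79 + 0.68] + 1.4 = 3.84 + 1.4 = 5.24.
Reliability = 5.24 / 6.4 = 0.819.

0.819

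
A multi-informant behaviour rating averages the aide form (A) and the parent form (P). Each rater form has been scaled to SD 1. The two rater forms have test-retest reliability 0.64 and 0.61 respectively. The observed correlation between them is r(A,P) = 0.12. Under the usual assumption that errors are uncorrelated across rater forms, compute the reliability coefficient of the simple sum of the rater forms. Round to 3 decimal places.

Var(A+P) = 2 + 2·[0.12] = 2 + 0.24 = 2.24.
Under uncorrelated errors the observed covariances equal the true-score covariances, so only the own-variance terms attenuate.
True-score variance = [0.64 + 0.61] + 0.24 = 1.25 + 0.24 = 1.49.
Reliability = 1.49 / 2.24 = 0.665.

0.665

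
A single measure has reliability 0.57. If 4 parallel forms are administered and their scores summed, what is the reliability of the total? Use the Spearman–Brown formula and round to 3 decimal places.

ρ_k = kρ / (1 + (k−1)ρ) = 4·0.57 / (1 + 3·0.57) = 2.280 / 2.710 = 0.841.

0.841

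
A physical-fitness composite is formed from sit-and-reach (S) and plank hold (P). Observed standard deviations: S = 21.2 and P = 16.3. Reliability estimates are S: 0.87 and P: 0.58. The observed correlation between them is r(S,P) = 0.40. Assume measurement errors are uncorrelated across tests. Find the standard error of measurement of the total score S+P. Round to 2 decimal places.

Var(total) = 715.13 + 276.448 = 991.578.
True-score variance = 545.113 + 276.448 = 821.561, so reliability = 0.8285.
Error variance = 991.578 − 821.561 = 170.017; SEM = √170.017 = 13.04.

13.04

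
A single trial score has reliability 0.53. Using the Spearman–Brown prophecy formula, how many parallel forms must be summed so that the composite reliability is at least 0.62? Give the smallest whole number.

2

k ≥ ρ*(1−ρ₁)/(ρ₁(1−ρ*)) = 0.62·0.47 / (0.53·0.38) = 1.447.
Smallest integer k = 2.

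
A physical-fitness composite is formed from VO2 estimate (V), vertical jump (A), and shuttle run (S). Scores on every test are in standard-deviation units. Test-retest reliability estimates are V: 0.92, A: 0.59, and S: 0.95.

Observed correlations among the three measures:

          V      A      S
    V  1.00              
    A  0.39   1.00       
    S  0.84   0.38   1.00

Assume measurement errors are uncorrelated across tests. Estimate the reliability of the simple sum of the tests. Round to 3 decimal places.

Var(V+A+S) = 3 + 2·[0.39 + 0.84 + 0.38] = 3 + 3.22 = 6.22.
With uncorrelated errors the cross-covariances are all true-score covariance, so they carry over unchanged; only the diagonal terms shrink to ρᵢσᵢ².
True-score variance = [0.92 + 0.59 + 0.95] + 3.22 = 2.46 + 3.22 = 5.68.
Reliability = 5.68 / 6.22 = 0.913.

0.913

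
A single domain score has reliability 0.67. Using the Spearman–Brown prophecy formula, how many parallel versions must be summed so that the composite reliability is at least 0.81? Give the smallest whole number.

k ≥ ρ*(1−ρ₁)/(ρ₁(1−ρ*)) = 0.81·0.33 / (0.67·0.19) = 2.100.
Smallest integer k = 3.

3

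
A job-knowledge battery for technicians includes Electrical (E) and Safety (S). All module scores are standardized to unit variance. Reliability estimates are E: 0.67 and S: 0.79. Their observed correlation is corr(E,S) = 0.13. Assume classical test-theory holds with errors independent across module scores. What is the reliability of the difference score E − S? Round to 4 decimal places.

Var(E−S) = 1 + 1 − 2·0.13 = 2 − 0.26 = 1.74.
With uncorrelated errors the cross-covariances are all true-score covariance, so they carry over unchanged; only the diagonal terms shrink to ρᵢσᵢ².
True-score variance = [0.67 + 0.79] − 0.26 = 1.46 − 0.26 = 1.2.
Reliability = 1.2 / 1.74 = 0.6897.

0.6897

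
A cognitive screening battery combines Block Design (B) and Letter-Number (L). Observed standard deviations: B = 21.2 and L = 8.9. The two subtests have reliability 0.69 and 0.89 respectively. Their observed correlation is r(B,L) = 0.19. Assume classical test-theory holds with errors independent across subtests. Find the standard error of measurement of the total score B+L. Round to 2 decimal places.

12.17

Var(total) = 528.65 + 71.6984 = 600.348.
True-score variance = 380.611 + 71.6984 = 452.309, so reliability = 0.7534.
Error variance = 600.348 − 452.309 = 148.039; SEM = √148.039 = 12.17.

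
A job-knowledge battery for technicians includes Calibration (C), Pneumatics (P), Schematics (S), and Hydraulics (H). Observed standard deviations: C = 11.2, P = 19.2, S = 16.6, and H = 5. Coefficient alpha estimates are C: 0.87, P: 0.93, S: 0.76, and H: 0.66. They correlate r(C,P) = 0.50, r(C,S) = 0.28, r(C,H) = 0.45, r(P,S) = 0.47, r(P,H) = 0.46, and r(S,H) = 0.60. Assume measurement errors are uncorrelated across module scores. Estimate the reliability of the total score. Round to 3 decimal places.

0.929

Var(C+P+S+H) = 11.2² + 19.2² + 16.6² + 5² + 2·[11.2·19.2·0.50 + 11.2·16.6·0.28 + 11.2·5·0.45 + 19.2·16.6·0.47 + 19.2·5·0.46 + 16.6·5·0.60] = 794.64 + 857.072 = 1651.71.
With uncorrelated errors the cross-covariances are all true-score covariance, so they carry over unchanged; only the diagonal terms shrink to ρᵢσᵢ².
True-score variance = [11.2²·0.87 + 19.2²·0.93 + 16.6²·0.76 + 5²·0.66] + 857.072 = 677.894 + 857.072 = 1534.97.
Reliability = 1534.97 / 1651.71 = 0.929.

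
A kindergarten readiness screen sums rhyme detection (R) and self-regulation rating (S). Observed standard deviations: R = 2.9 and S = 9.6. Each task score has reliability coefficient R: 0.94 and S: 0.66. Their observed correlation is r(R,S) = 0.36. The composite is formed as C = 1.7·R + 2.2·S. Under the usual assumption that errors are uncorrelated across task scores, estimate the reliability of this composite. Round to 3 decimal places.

Var(C) = 1.7²·2.9² + 2.2²·9.6² + 2·[3.74·2.9·9.6·0.36] = 470.359 + 74.9676 = 545.327.
With uncorrelated errors the cross-covariances are all true-score covariance, so they carry over unchanged; only the diagonal terms shrink to ρᵢσᵢ².
True-score variance = [1.7²·2.9²·0.94 + 2.2²·9.6²·0.66] + 74.9676 = 317.243 + 74.9676 = 392.21.
Reliability = 392.21 / 545.327 = 0.719.

0.719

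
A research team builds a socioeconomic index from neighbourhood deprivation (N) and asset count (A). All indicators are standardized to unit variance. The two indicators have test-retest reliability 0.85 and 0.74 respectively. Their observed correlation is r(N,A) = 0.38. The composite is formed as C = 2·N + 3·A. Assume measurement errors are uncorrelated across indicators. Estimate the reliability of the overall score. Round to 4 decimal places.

Var(C) = 2² + 3² + 2·[6·0.38] = 13 + 4.56 = 17.56.
Under uncorrelated errors the observed covariances equal the true-score covariances, so only the own-variance terms attenuate.
True-score variance = [2²·0.85 + 3²·0.74] + 4.56 = 10.06 + 4.56 = 14.62.
Reliability = 14.62 / 17.56 = 0.8326.

0.8326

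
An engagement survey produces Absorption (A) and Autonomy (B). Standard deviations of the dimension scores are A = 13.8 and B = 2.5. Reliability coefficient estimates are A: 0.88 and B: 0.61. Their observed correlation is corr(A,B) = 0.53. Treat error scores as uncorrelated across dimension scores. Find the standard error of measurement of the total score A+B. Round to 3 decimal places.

5.029

Var(total) = 196.69 + 36.57 = 233.26.
True-score variance = 171.4 + 36.57 = 207.97, so reliability = 0.8916.
Error variance = 233.26 − 207.97 = 25.2903; SEM = √25.2903 = 5.029.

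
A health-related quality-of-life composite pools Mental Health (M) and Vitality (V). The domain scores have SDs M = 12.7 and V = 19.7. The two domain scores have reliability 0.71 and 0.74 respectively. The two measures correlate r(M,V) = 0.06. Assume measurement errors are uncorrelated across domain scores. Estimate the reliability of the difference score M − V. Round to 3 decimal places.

0.716

Var(M−V) = 12.7² + 19.7² − 2·12.7·19.7·0.06 = 549.38 − 30.0228 = 519.357.
Because errors are independent across components, Cov(Tᵢ,Tⱼ) = Cov(Xᵢ,Xⱼ); the off-diagonal part of the true-score variance is the same as above.
True-score variance = [12.7²·0.71 + 19.7²·0.74] − 30.0228 = 401.702 − 30.0228 = 371.68.
Reliability = 371.68 / 519.357 = 0.716.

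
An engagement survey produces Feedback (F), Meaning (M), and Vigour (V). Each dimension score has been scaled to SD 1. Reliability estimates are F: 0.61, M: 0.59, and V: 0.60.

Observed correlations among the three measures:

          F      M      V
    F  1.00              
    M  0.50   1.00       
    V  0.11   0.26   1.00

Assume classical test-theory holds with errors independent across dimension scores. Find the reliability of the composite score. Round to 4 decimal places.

0.7468

Var(F+M+V) = 3 + 2·[0.50 + 0.11 + 0.26] = 3 + 1.74 = 4.74.
With uncorrelated errors the cross-covariances are all true-score covariance, so they carry over unchanged; only the diagonal terms shrink to ρᵢσᵢ².
True-score variance = [0.61 + 0.59 + 0.60] + 1.74 = 1.8 + 1.74 = 3.54.
Reliability = 3.54 / 4.74 = 0.7468.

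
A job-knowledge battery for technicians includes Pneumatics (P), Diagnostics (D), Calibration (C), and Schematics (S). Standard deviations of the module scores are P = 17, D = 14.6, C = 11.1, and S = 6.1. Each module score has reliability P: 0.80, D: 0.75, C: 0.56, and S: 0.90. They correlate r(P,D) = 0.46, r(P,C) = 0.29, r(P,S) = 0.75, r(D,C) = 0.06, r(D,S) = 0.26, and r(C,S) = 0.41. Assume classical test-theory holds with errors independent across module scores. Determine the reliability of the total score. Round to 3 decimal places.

0.868

Var(P+D+C+S) = 17² + 14.6² + 11.1² + 6.1² + 2·[17·14.6·0.46 + 17·11.1·0.29 + 17·6.1·0.75 + 14.6·11.1·0.06 + 14.6·6.1·0.26 + 11.1·6.1·0.41] = 662.58 + 614.621 = 1277.2.
With uncorrelated errors the cross-covariances are all true-score covariance, so they carry over unchanged; only the diagonal terms shrink to ρᵢσᵢ².
True-score variance = [17²·0.80 + 14.6²·0.75 + 11.1²·0.56 + 6.1²·0.90] + 614.621 = 493.557 + 614.621 = 1108.18.
Reliability = 1108.18 / 1277.2 = 0.868.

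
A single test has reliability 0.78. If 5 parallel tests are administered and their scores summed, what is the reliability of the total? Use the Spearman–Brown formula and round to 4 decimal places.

0.9466

ρ_k = kρ / (1 + (k−1)ρ) = 5·0.78 / (1 + 4·0.78) = 3.900 / 4.120 = 0.9466.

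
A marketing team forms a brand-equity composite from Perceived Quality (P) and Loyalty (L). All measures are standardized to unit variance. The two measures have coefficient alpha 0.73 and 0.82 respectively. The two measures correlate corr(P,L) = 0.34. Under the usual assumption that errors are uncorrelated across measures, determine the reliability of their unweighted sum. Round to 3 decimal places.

Var(P+L) = 2 + 2·[0.34] = 2 + 0.68 = 2.68.
With uncorrelated errors the cross-covariances are all true-score covariance, so they carry over unchanged; only the diagonal terms shrink to ρᵢσᵢ².
True-score variance = [0.73 + 0.82] + 0.68 = 1.55 + 0.68 = 2.23.
Reliability = 2.23 / 2.68 = 0.832.

0.832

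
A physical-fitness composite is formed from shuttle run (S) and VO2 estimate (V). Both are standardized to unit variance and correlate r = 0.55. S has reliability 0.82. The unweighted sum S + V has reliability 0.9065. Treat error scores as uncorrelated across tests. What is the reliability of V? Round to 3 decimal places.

0.890

Var(S+V) = 2 + 2·0.55 = 3.100.
True-score variance = ρ_S + ρ_V + 2·0.55, so 0.9065 = (0.82 + ρ_V + 1.10) / 3.100.
ρ_V = 0.9065·3.100 − 0.82 − 1.10 = 0.890.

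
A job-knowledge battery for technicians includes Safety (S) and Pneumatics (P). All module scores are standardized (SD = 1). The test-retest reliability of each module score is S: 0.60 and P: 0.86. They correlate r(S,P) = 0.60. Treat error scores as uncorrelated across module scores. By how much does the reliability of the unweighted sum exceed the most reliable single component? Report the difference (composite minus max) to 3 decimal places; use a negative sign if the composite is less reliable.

Var(sum) = 2 + 1.2 = 3.2; true-score variance = 1.46 + 1.2 = 2.66; composite reliability = 0.8313.
Max component reliability = 0.8600.
Difference = 0.8313 − 0.8600 = -0.029.

-0.029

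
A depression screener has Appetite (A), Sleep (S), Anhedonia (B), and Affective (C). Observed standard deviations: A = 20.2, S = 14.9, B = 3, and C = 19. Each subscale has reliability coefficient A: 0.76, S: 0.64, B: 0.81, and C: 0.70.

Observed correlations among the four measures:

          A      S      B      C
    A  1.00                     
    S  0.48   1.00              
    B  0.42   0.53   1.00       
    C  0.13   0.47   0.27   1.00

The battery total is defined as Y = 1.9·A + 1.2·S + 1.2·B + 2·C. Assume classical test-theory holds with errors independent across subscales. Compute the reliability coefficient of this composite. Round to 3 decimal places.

0.826

Var(Y) = 1.9²·20.2² + 1.2²·14.9² + 1.2²·3² + 2²·19² + 2·[2.28·20.2·14.9·0.48 + 2.28·20.2·3·0.42 + 3.8·20.2·19·0.13 + 1.44·14.9·3·0.53 + 2.4·14.9·19·0.47 + 2.4·3·19·0.27] = 3249.68 + 1934.82 = 5184.5.
With uncorrelated errors the cross-covariances are all true-score covariance, so they carry over unchanged; only the diagonal terms shrink to ρᵢσᵢ².
True-score variance = [1.9²·20.2²·0.76 + 1.2²·14.9²·0.64 + 1.2²·3²·0.81 + 2²·19²·0.70] + 1934.82 = 2345.4 + 1934.82 = 4280.22.
Reliability = 4280.22 / 5184.5 = 0.826.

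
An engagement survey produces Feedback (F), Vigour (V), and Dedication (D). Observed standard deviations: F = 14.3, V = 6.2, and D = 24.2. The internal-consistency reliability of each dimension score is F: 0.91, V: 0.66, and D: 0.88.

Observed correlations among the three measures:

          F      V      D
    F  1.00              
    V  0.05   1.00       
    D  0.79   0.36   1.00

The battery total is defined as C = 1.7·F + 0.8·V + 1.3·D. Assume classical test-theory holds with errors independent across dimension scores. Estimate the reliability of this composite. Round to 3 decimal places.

Var(C) = 1.7²·14.3² + 0.8²·6.2² + 1.3²·24.2² + 2·[1.36·14.3·6.2·0.05 + 2.21·14.3·24.2·0.79 + 1.04·6.2·24.2·0.36] = 1605.31 + 1332.78 = 2938.09.
Under uncorrelated errors the observed covariances equal the true-score covariances, so only the own-variance terms attenuate.
True-score variance = [1.7²·14.3²·0.91 + 0.8²·6.2²·0.66 + 1.3²·24.2²·0.88] + 1332.78 = 1424.99 + 1332.78 = 2757.77.
Reliability = 2757.77 / 2938.09 = 0.939.

0.939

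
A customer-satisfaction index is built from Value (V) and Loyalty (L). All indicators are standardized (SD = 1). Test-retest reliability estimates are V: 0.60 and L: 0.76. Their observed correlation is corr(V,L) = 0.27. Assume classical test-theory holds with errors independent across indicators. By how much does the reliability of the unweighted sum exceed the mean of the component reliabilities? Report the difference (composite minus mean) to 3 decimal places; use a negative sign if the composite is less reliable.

0.068

Var(sum) = 2 + 0.54 = 2.54; true-score variance = 1.36 + 0.54 = 1.9; composite reliability = 0.7480.
Mean component reliability = 0.6800.
Difference = 0.7480 − 0.6800 = 0.068.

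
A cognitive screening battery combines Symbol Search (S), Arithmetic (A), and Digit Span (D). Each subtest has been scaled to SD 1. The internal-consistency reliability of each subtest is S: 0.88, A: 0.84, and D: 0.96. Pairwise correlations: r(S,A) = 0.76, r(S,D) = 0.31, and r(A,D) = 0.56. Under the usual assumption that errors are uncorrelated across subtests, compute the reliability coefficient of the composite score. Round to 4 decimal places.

Var(S+A+D) = 3 + 2·[0.76 + 0.31 + 0.56] = 3 + 3.26 = 6.26.
Under uncorrelated errors the observed covariances equal the true-score covariances, so only the own-variance terms attenuate.
True-score variance = [0.88 + 0.84 + 0.96] + 3.26 = 2.68 + 3.26 = 5.94.
Reliability = 5.94 / 6.26 = 0.9489.

0.9489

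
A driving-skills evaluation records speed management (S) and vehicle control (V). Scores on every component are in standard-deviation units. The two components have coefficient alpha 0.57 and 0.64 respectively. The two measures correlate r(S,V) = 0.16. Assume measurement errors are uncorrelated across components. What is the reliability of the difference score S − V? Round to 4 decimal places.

Var(S−V) = 1 + 1 − 2·0.16 = 2 − 0.32 = 1.68.
Under uncorrelated errors the observed covariances equal the true-score covariances, so only the own-variance terms attenuate.
True-score variance = [0.57 + 0.64] − 0.32 = 1.21 − 0.32 = 0.89.
Reliability = 0.89 / 1.68 = 0.5298.

0.5298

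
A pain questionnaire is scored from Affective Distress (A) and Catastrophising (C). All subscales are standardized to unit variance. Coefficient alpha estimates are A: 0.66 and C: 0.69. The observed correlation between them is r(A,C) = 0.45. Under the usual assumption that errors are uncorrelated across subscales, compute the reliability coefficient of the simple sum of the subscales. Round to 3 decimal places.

0.776

Var(A+C) = 2 + 2·[0.45] = 2 + 0.9 = 2.9.
With uncorrelated errors the cross-covariances are all true-score covariance, so they carry over unchanged; only the diagonal terms shrink to ρᵢσᵢ².
True-score variance = [0.66 + 0.69] + 0.9 = 1.35 + 0.9 = 2.25.
Reliability = 2.25 / 2.9 = 0.776.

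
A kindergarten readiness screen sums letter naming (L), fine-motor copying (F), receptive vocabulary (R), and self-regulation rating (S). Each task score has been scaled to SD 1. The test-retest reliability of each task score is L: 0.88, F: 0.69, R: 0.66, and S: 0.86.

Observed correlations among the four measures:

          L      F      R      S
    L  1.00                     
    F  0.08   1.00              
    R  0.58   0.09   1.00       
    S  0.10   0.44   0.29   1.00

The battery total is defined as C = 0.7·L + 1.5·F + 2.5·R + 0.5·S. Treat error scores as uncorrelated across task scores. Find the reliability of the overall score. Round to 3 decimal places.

0.785

Var(C) = 0.7² + 1.5² + 2.5² + 0.5² + 2·[1.05·0.08 + 1.75·0.58 + 0.35·0.10 + 3.75·0.09 + 0.75·0.44 + 1.25·0.29] = 9.24 + 4.328 = 13.568.
Because errors are independent across components, Cov(Tᵢ,Tⱼ) = Cov(Xᵢ,Xⱼ); the off-diagonal part of the true-score variance is the same as above.
True-score variance = [0.7²·0.88 + 1.5²·0.69 + 2.5²·0.66 + 0.5²·0.86] + 4.328 = 6.3237 + 4.328 = 10.6517.
Reliability = 10.6517 / 13.568 = 0.785.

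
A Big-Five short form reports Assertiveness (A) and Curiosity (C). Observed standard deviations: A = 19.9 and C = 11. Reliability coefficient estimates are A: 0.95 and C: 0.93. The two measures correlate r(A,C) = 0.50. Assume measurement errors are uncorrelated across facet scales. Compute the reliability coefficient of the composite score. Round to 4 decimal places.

0.9616

Var(A+C) = 19.9² + 11² + 2·[19.9·11·0.50] = 517.01 + 218.9 = 735.91.
With uncorrelated errors the cross-covariances are all true-score covariance, so they carry over unchanged; only the diagonal terms shrink to ρᵢσᵢ².
True-score variance = [19.9²·0.95 + 11²·0.93] + 218.9 = 488.739 + 218.9 = 707.639.
Reliability = 707.639 / 735.91 = 0.9616.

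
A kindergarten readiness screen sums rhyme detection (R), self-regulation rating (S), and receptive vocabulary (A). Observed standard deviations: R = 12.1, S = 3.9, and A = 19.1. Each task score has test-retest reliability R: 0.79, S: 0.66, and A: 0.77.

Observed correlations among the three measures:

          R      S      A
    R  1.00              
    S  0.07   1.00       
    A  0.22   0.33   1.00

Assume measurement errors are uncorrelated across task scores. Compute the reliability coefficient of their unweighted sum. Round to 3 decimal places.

Var(R+S+A) = 12.1² + 3.9² + 19.1² + 2·[12.1·3.9·0.07 + 12.1·19.1·0.22 + 3.9·19.1·0.33] = 526.43 + 157.458 = 683.888.
Under uncorrelated errors the observed covariances equal the true-score covariances, so only the own-variance terms attenuate.
True-score variance = [12.1²·0.79 + 3.9²·0.66 + 19.1²·0.77] + 157.458 = 406.606 + 157.458 = 564.065.
Reliability = 564.065 / 683.888 = 0.825.

0.825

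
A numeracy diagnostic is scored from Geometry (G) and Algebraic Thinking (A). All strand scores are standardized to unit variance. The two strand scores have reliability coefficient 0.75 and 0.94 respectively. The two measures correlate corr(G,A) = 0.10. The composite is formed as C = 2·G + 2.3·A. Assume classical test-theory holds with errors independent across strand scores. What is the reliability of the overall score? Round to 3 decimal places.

0.871

Var(C) = 2² + 2.3² + 2·[4.6·0.10] = 9.29 + 0.92 = 10.21.
Because errors are independent across components, Cov(Tᵢ,Tⱼ) = Cov(Xᵢ,Xⱼ); the off-diagonal part of the true-score variance is the same as above.
True-score variance = [2²·0.75 + 2.3²·0.94] + 0.92 = 7.9726 + 0.92 = 8.8926.
Reliability = 8.8926 / 10.21 = 0.871.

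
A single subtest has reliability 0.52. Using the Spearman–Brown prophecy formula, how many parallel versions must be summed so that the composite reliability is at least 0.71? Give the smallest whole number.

3

k ≥ ρ*(1−ρ₁)/(ρ₁(1−ρ*)) = 0.71·0.48 / (0.52·0.29) = 2.260.
Smallest integer k = 3.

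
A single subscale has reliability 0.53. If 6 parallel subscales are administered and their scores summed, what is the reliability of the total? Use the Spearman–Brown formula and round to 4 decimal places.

0.8712

ρ_k = kρ / (1 + (k−1)ρ) = 6·0.53 / (1 + 5·0.53) = 3.180 / 3.650 = 0.8712.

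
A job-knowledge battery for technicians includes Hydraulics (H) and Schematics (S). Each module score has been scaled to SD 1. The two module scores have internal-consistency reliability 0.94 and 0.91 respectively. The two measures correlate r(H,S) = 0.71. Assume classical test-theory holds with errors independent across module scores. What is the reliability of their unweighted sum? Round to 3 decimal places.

Var(H+S) = 2 + 2·[0.71] = 2 + 1.42 = 3.42.
Under uncorrelated errors the observed covariances equal the true-score covariances, so only the own-variance terms attenuate.
True-score variance = [0.94 + 0.91] + 1.42 = 1.85 + 1.42 = 3.27.
Reliability = 3.27 / 3.42 = 0.956.

0.956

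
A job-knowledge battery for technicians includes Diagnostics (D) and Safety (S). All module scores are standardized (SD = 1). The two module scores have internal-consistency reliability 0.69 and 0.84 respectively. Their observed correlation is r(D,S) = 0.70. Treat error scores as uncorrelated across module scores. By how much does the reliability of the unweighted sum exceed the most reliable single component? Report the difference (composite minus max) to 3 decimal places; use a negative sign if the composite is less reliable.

0.022

Var(sum) = 2 + 1.4 = 3.4; true-score variance = 1.53 + 1.4 = 2.93; composite reliability = 0.8618.
Max component reliability = 0.8400.
Difference = 0.8618 − 0.8400 = 0.022.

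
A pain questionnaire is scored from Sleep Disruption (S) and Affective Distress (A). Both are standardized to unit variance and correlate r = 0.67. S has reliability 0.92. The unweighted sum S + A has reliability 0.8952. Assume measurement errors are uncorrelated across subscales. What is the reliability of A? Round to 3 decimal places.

0.730

Var(S+A) = 2 + 2·0.67 = 3.340.
True-score variance = ρ_S + ρ_A + 2·0.67, so 0.8952 = (0.92 + ρ_A + 1.34) / 3.340.
ρ_A = 0.8952·3.340 − 0.92 − 1.34 = 0.730.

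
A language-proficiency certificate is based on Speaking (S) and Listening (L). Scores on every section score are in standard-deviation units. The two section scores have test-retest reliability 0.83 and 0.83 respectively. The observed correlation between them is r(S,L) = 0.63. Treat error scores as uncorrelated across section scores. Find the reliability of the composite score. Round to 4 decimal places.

Var(S+L) = 2 + 2·[0.63] = 2 + 1.26 = 3.26.
With uncorrelated errors the cross-covariances are all true-score covariance, so they carry over unchanged; only the diagonal terms shrink to ρᵢσᵢ².
True-score variance = [0.83 + 0.83] + 1.26 = 1.66 + 1.26 = 2.92.
Reliability = 2.92 / 3.26 = 0.8957.

0.8957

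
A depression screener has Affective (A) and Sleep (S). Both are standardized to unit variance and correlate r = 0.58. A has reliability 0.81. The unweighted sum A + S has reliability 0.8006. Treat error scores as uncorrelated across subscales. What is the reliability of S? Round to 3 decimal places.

Var(A+S) = 2 + 2·0.58 = 3.160.
True-score variance = ρ_A + ρ_S + 2·0.58, so 0.8006 = (0.81 + ρ_S + 1.16) / 3.160.
ρ_S = 0.8006·3.160 − 0.81 − 1.16 = 0.560.

0.560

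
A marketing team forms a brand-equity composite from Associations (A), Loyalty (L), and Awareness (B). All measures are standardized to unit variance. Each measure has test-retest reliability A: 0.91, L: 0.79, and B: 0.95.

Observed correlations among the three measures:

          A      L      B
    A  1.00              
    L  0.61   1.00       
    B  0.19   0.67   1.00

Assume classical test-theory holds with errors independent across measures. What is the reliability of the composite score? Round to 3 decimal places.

0.941

Var(A+L+B) = 3 + 2·[0.61 + 0.19 + 0.67] = 3 + 2.94 = 5.94.
Because errors are independent across components, Cov(Tᵢ,Tⱼ) = Cov(Xᵢ,Xⱼ); the off-diagonal part of the true-score variance is the same as above.
True-score variance = [0.91 + 0.79 + 0.95] + 2.94 = 2.65 + 2.94 = 5.59.
Reliability = 5.59 / 5.94 = 0.941.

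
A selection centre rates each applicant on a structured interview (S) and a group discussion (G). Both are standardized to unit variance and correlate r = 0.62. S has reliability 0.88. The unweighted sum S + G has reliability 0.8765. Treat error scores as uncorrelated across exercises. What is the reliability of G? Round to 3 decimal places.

0.720

Var(S+G) = 2 + 2·0.62 = 3.240.
True-score variance = ρ_S + ρ_G + 2·0.62, so 0.8765 = (0.88 + ρ_G + 1.24) / 3.240.
ρ_G = 0.8765·3.240 − 0.88 − 1.24 = 0.720.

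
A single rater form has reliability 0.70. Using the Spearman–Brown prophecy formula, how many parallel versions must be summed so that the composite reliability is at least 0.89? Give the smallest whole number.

4

k ≥ ρ*(1−ρ₁)/(ρ₁(1−ρ*)) = 0.89·0.30 / (0.70·0.11) = 3.468.
Smallest integer k = 4.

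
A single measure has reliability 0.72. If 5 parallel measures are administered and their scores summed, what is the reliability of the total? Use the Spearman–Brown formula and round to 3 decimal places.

ρ_k = kρ / (1 + (k−1)ρ) = 5·0.72 / (1 + 4·0.72) = 3.600 / 3.880 = 0.928.

0.928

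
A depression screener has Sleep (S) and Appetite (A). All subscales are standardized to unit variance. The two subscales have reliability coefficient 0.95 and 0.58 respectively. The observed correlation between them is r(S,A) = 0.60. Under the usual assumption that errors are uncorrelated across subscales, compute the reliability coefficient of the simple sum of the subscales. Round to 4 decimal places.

Var(S+A) = 2 + 2·[0.60] = 2 + 1.2 = 3.2.
Because errors are independent across components, Cov(Tᵢ,Tⱼ) = Cov(Xᵢ,Xⱼ); the off-diagonal part of the true-score variance is the same as above.
True-score variance = [0.95 + 0.58] + 1.2 = 1.53 + 1.2 = 2.73.
Reliability = 2.73 / 3.2 = 0.8531.

0.8531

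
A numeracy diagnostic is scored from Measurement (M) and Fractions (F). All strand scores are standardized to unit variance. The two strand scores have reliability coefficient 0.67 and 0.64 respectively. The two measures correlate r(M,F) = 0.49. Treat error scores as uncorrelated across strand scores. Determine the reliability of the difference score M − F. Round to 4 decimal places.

0.3235

Var(M−F) = 1 + 1 − 2·0.49 = 2 − 0.98 = 1.02.
Because errors are independent across components, Cov(Tᵢ,Tⱼ) = Cov(Xᵢ,Xⱼ); the off-diagonal part of the true-score variance is the same as above.
True-score variance = [0.67 + 0.64] − 0.98 = 1.31 − 0.98 = 0.33.
Reliability = 0.33 / 1.02 = 0.3235.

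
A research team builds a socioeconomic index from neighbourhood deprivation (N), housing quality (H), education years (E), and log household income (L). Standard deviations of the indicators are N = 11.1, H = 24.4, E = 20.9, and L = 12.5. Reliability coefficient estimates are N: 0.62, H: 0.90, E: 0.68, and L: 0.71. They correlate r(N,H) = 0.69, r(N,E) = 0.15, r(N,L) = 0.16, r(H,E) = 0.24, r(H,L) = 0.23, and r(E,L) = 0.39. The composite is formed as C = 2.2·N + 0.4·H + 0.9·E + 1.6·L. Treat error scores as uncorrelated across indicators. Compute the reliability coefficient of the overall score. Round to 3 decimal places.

0.817

Var(C) = 2.2²·11.1² + 0.4²·24.4² + 0.9²·20.9² + 1.6²·12.5² + 2·[0.88·11.1·24.4·0.69 + 1.98·11.1·20.9·0.15 + 3.52·11.1·12.5·0.16 + 0.36·24.4·20.9·0.24 + 0.64·24.4·12.5·0.23 + 1.44·20.9·12.5·0.39] = 1445.41 + 1094.35 = 2539.76.
Because errors are independent across components, Cov(Tᵢ,Tⱼ) = Cov(Xᵢ,Xⱼ); the off-diagonal part of the true-score variance is the same as above.
True-score variance = [2.2²·11.1²·0.62 + 0.4²·24.4²·0.90 + 0.9²·20.9²·0.68 + 1.6²·12.5²·0.71] + 1094.35 = 980.055 + 1094.35 = 2074.4.
Reliability = 2074.4 / 2539.76 = 0.817.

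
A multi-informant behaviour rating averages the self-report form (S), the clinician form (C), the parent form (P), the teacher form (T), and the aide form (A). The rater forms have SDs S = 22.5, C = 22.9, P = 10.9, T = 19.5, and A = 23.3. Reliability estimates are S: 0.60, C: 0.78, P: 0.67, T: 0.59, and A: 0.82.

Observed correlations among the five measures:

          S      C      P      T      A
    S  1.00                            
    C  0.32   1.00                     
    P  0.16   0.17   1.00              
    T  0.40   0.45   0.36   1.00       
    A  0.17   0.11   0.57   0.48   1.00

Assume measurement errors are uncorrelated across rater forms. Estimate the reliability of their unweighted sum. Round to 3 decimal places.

Var(S+C+P+T+A) = 22.5² + 22.9² + 10.9² + 19.5² + 23.3² + 2·[22.5·22.9·0.32 + 22.5·10.9·0.16 + 22.5·19.5·0.40 + 22.5·23.3·0.17 + 22.9·10.9·0.17 + 22.9·19.5·0.45 + 22.9·23.3·0.11 + 10.9·19.5·0.36 + 10.9·23.3·0.57 + 19.5·23.3·0.48] = 2072.61 + 2420.37 = 4492.98.
Under uncorrelated errors the observed covariances equal the true-score covariances, so only the own-variance terms attenuate.
True-score variance = [22.5²·0.60 + 22.9²·0.78 + 10.9²·0.67 + 19.5²·0.59 + 23.3²·0.82] + 2420.37 = 1461.91 + 2420.37 = 3882.28.
Reliability = 3882.28 / 4492.98 = 0.864.

0.864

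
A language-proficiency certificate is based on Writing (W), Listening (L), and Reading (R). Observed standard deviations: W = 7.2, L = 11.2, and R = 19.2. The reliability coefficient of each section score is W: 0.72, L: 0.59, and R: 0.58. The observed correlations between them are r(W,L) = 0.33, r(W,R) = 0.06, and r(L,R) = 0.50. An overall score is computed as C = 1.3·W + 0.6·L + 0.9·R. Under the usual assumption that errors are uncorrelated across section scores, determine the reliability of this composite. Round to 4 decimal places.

0.7231

Var(C) = 1.3²·7.2² + 0.6²·11.2² + 0.9²·19.2² + 2·[0.78·7.2·11.2·0.33 + 1.17·7.2·19.2·0.06 + 0.54·11.2·19.2·0.50] = 431.366 + 177.044 = 608.41.
With uncorrelated errors the cross-covariances are all true-score covariance, so they carry over unchanged; only the diagonal terms shrink to ρᵢσᵢ².
True-score variance = [1.3²·7.2²·0.72 + 0.6²·11.2²·0.59 + 0.9²·19.2²·0.58] + 177.044 = 262.909 + 177.044 = 439.953.
Reliability = 439.953 / 608.41 = 0.7231.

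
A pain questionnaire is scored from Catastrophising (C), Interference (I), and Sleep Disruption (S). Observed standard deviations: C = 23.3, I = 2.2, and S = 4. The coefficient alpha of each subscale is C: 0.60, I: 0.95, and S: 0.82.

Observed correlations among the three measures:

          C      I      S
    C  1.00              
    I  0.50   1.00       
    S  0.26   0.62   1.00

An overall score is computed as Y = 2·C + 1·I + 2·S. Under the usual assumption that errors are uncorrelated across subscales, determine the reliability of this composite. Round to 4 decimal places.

Var(Y) = 2²·23.3² + 2.2² + 2²·4² + 2·[2·23.3·2.2·0.50 + 4·23.3·4·0.26 + 2·2.2·4·0.62] = 2240.4 + 318.2 = 2558.6.
Under uncorrelated errors the observed covariances equal the true-score covariances, so only the own-variance terms attenuate.
True-score variance = [2²·23.3²·0.60 + 2.2²·0.95 + 2²·4²·0.82] + 318.2 = 1360.01 + 318.2 = 1678.21.
Reliability = 1678.21 / 2558.6 = 0.6559.

0.6559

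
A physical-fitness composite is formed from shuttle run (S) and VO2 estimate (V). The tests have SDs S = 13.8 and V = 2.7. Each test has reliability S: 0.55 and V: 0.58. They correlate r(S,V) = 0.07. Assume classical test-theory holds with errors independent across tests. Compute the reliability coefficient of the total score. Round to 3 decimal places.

Var(S+V) = 13.8² + 2.7² + 2·[13.8·2.7·0.07] = 197.73 + 5.2164 = 202.946.
Because errors are independent across components, Cov(Tᵢ,Tⱼ) = Cov(Xᵢ,Xⱼ); the off-diagonal part of the true-score variance is the same as above.
True-score variance = [13.8²·0.55 + 2.7²·0.58] + 5.2164 = 108.97 + 5.2164 = 114.187.
Reliability = 114.187 / 202.946 = 0.563.

0.563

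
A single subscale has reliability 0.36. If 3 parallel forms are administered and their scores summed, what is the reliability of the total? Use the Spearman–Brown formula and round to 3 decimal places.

0.628

ρ_k = kρ / (1 + (k−1)ρ) = 3·0.36 / (1 + 2·0.36) = 1.080 / 1.720 = 0.628.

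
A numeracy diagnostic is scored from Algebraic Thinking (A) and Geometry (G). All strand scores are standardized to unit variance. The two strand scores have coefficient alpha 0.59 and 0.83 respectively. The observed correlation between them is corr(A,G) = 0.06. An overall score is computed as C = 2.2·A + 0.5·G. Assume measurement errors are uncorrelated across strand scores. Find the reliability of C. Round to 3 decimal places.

0.612

Var(C) = 2.2² + 0.5² + 2·[1.1·0.06] = 5.09 + 0.132 = 5.222.
Because errors are independent across components, Cov(Tᵢ,Tⱼ) = Cov(Xᵢ,Xⱼ); the off-diagonal part of the true-score variance is the same as above.
True-score variance = [2.2²·0.59 + 0.5²·0.83] + 0.132 = 3.0631 + 0.132 = 3.1951.
Reliability = 3.1951 / 5.222 = 0.612.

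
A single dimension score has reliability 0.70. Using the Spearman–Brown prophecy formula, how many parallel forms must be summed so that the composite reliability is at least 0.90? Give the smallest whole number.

k ≥ ρ*(1−ρ₁)/(ρ₁(1−ρ*)) = 0.90·0.30 / (0.70·0.10) = 3.857.
Smallest integer k = 4.

4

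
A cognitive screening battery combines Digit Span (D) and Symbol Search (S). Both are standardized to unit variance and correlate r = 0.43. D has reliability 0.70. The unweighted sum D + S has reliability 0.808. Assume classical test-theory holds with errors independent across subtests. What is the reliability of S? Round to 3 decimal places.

Var(D+S) = 2 + 2·0.43 = 2.860.
True-score variance = ρ_D + ρ_S + 2·0.43, so 0.808 = (0.70 + ρ_S + 0.86) / 2.860.
ρ_S = 0.808·2.860 − 0.70 − 0.86 = 0.751.

0.751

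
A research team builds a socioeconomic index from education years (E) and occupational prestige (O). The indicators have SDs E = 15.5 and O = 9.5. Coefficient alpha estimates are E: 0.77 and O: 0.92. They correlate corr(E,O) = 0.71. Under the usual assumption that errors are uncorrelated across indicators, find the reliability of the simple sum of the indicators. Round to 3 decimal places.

0.884

Var(E+O) = 15.5² + 9.5² + 2·[15.5·9.5·0.71] = 330.5 + 209.095 = 539.595.
With uncorrelated errors the cross-covariances are all true-score covariance, so they carry over unchanged; only the diagonal terms shrink to ρᵢσᵢ².
True-score variance = [15.5²·0.77 + 9.5²·0.92] + 209.095 = 268.023 + 209.095 = 477.118.
Reliability = 477.118 / 539.595 = 0.884.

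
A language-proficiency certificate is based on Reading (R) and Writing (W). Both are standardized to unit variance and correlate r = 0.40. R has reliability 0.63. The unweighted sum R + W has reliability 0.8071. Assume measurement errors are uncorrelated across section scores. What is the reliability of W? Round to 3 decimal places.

0.830

Var(R+W) = 2 + 2·0.40 = 2.800.
True-score variance = ρ_R + ρ_W + 2·0.40, so 0.8071 = (0.63 + ρ_W + 0.80) / 2.800.
ρ_W = 0.8071·2.800 − 0.63 − 0.80 = 0.830.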